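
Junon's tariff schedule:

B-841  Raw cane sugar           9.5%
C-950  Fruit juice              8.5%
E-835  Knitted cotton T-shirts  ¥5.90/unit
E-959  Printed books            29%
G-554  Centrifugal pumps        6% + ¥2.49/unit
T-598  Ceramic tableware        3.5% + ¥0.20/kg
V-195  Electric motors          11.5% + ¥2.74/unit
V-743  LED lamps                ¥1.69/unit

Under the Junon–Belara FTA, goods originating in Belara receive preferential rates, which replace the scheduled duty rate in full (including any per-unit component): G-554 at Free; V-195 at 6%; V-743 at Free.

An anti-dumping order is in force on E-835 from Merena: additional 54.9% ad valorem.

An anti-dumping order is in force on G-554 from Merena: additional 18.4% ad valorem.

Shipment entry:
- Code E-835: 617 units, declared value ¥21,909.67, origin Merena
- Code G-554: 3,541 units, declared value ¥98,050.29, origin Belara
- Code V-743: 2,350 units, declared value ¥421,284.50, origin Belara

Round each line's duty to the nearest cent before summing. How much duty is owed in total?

¥15,668.71

Line 1 (E-835, Merena, 617 units, ¥21,909.67):
Base rate for E-835 is ¥5.90/unit.
Additional duty on E-835 from Merena: +54.9% ad valorem. Applied ad valorem rate = 54.9%.
Duty = ¥21,909.67 × 54.9% + 617 × ¥5.90 = ¥15,668.71.
Line 2 (G-554, Belara, 3,541 units, ¥98,050.29):
Base rate for G-554 is 6% + ¥2.49/unit.
Origin Belara qualifies under the Junon–Belara agreement and G-554 is covered: preferential rate Free applies instead.
The additional-duty order on G-554 targets Merena, not Belara; it does not apply.
Duty = ¥98,050.29 × 0% = ¥0.00.
Line 3 (V-743, Belara, 2,350 units, ¥421,284.50):
Base rate for V-743 is ¥1.69/unit.
Origin Belara qualifies under the Junon–Belara agreement and V-743 is covered: preferential rate Free applies instead.
Duty = ¥421,284.50 × 0% = ¥0.00.
Total = ¥15,668.71 + ¥0.00 + ¥0.00 = ¥15,668.71.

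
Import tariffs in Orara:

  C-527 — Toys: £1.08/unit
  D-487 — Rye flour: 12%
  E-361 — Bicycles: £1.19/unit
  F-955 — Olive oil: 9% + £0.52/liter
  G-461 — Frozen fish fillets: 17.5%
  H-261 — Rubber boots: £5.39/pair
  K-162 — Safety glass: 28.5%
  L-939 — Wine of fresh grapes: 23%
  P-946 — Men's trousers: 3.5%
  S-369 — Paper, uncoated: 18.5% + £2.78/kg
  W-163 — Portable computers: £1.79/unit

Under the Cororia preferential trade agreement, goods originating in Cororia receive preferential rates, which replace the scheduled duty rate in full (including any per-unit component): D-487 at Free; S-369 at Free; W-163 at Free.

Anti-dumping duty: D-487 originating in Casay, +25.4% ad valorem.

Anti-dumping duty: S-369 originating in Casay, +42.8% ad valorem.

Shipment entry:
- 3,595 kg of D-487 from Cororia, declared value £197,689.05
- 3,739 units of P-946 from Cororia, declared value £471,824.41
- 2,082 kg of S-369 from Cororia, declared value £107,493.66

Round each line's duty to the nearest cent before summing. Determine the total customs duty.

£16,513.85

Line 1 (D-487, Cororia, 3,595 kg, £197,689.05):
Base rate for D-487 is 12%.
Origin Cororia qualifies under the Orara–Cororia agreement and D-487 is covered: preferential rate Free applies instead.
The additional-duty order on D-487 targets Casay, not Cororia; it does not apply.
Duty = £197,689.05 × 0% = £0.00.
Line 2 (P-946, Cororia, 3,739 units, £471,824.41):
Base rate for P-946 is 3.5%.
Origin Cororia is the FTA partner but P-946 is not on the preference list; base rate stands.
Duty = £471,824.41 × 3.5% = £16,513.85.
Line 3 (S-369, Cororia, 2,082 kg, £107,493.66):
Base rate for S-369 is 18.5% + £2.78/kg.
Origin Cororia qualifies under the Orara–Cororia agreement and S-369 is covered: preferential rate Free applies instead.
The additional-duty order on S-369 targets Casay, not Cororia; it does not apply.
Duty = £107,493.66 × 0% = £0.00.
Total = £0.00 + £16,513.85 + £0.00 = £16,513.85.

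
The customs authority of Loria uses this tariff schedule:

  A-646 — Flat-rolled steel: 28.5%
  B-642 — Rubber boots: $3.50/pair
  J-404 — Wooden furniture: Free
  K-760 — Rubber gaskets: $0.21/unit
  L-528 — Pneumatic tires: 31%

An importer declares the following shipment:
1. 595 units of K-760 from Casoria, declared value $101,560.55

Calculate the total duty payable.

$124.95

Line 1 (K-760, Casoria, 595 units, $101,560.55):
Base rate for K-760 is $0.21/unit.
Duty = 595 × $0.21 = $124.95.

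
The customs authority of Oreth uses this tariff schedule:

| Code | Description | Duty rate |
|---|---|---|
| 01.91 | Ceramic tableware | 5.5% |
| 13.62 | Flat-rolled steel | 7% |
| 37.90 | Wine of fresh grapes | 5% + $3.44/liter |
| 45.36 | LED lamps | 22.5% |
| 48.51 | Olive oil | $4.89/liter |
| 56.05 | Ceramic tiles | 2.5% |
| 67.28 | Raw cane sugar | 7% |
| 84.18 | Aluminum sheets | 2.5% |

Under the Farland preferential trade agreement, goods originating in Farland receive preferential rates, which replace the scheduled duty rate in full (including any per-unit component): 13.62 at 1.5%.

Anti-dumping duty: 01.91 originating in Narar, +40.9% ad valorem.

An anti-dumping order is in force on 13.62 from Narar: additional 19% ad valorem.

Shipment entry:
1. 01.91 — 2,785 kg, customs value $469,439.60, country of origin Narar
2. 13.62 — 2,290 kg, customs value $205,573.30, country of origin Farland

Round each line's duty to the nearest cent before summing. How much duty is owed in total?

$220,903.57

Line 1 (01.91, Narar, 2,785 kg, $469,439.60):
Base rate for 01.91 is 5.5%.
Additional duty on 01.91 from Narar: +40.9%. Applied ad valorem rate: 5.5% + 40.9% = 46.4%.
Duty = $469,439.60 × 46.4% = $217,819.97.
Line 2 (13.62, Farland, 2,290 kg, $205,573.30):
Base rate for 13.62 is 7%.
Origin Farland qualifies under the Oreth–Farland agreement and 13.62 is covered: preferential rate 1.5% applies instead.
The additional-duty order on 13.62 targets Narar, not Farland; it does not apply.
Duty = $205,573.30 × 1.5% = $3,083.60.
Total = $217,819.97 + $3,083.60 = $220,903.57.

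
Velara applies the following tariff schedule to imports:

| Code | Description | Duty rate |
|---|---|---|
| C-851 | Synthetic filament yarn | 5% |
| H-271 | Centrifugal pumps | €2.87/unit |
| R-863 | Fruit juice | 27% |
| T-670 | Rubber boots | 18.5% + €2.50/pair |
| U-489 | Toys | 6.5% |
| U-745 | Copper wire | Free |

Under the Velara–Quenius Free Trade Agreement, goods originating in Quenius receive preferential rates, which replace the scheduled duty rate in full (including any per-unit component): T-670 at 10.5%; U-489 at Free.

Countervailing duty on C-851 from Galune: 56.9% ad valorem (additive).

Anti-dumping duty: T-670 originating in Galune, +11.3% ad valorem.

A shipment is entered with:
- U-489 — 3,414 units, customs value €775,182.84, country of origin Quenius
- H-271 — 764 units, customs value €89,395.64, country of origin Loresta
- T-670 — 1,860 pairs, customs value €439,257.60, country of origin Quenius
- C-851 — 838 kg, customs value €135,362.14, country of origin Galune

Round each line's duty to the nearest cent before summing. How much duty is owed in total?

Line 1 (U-489, Quenius, 3,414 units, €775,182.84):
Base rate for U-489 is 6.5%.
Origin Quenius qualifies under the Velara–Quenius agreement and U-489 is covered: preferential rate Free applies instead.
Duty = €775,182.84 × 0% = €0.00.
Line 2 (H-271, Loresta, 764 units, €89,395.64):
Base rate for H-271 is €2.87/unit.
Duty = 764 × €2.87 = €2,192.68.
Line 3 (T-670, Quenius, 1,860 pairs, €439,257.60):
Base rate for T-670 is 18.5% + €2.50/pair.
Origin Quenius qualifies under the Velara–Quenius agreement and T-670 is covered: preferential rate 10.5% applies instead.
The additional-duty order on T-670 targets Galune, not Quenius; it does not apply.
Duty = €439,257.60 × 10.5% = €46,122.05.
Line 4 (C-851, Galune, 838 kg, €135,362.14):
Base rate for C-851 is 5%.
Additional duty on C-851 from Galune: +56.9%. Applied ad valorem rate: 5% + 56.9% = 61.9%.
Duty = €135,362.14 × 61.9% = €83,789.16.
Total = €0.00 + €2,192.68 + €46,122.05 + €83,789.16 = €132,103.89.

€132,103.89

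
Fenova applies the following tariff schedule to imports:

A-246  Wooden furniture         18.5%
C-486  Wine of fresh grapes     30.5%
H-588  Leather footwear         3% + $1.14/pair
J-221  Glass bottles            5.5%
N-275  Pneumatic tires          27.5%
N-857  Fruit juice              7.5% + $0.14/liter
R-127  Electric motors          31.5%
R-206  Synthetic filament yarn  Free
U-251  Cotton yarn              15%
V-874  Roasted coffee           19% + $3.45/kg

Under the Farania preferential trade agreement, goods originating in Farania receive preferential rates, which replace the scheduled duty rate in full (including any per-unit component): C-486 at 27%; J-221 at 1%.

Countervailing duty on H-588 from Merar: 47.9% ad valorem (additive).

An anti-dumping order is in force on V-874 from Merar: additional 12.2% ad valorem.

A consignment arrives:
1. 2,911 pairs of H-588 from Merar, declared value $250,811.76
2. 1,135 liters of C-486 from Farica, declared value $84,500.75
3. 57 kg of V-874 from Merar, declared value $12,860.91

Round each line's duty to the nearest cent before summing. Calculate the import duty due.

Line 1 (H-588, Merar, 2,911 pairs, $250,811.76):
Base rate for H-588 is 3% + $1.14/pair.
Additional duty on H-588 from Merar: +47.9%. Applied ad valorem rate: 3% + 47.9% = 50.9%.
Duty = $250,811.76 × 50.9% + 2,911 × $1.14 = $130,981.73.
Line 2 (C-486, Farica, 1,135 liters, $84,500.75):
Base rate for C-486 is 30.5%.
C-486 has an FTA preferential rate, but origin Farica is not Farania; base rate stands.
Duty = $84,500.75 × 30.5% = $25,772.73.
Line 3 (V-874, Merar, 57 kg, $12,860.91):
Base rate for V-874 is 19% + $3.45/kg.
Additional duty on V-874 from Merar: +12.2%. Applied ad valorem rate: 19% + 12.2% = 31.2%.
Duty = $12,860.91 × 31.2% + 57 × $3.45 = $4,209.25.
Total = $130,981.73 + $25,772.73 + $4,209.25 = $160,963.71.

$160,963.71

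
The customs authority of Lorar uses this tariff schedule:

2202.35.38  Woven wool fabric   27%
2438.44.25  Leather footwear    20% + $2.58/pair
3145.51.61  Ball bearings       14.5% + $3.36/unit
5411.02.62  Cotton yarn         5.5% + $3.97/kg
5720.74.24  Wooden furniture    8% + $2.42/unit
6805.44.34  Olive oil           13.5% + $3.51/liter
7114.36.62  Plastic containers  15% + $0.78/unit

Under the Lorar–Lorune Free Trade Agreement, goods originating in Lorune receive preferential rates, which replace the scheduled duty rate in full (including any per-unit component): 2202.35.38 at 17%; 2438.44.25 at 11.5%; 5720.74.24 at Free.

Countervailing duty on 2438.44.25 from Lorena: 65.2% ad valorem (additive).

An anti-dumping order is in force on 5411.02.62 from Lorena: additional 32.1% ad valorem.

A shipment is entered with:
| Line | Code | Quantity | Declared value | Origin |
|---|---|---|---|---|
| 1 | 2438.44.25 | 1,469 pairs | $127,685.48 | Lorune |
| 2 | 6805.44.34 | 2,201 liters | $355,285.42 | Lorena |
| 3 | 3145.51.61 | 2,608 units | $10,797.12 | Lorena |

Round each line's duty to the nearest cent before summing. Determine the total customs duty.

$80,701.33

Line 1 (2438.44.25, Lorune, 1,469 pairs, $127,685.48):
Base rate for 2438.44.25 is 20% + $2.58/pair.
Origin Lorune qualifies under the Lorar–Lorune agreement and 2438.44.25 is covered: preferential rate 11.5% applies instead.
The additional-duty order on 2438.44.25 targets Lorena, not Lorune; it does not apply.
Duty = $127,685.48 × 11.5% = $14,683.83.
Line 2 (6805.44.34, Lorena, 2,201 liters, $355,285.42):
Base rate for 6805.44.34 is 13.5% + $3.51/liter.
Duty = $355,285.42 × 13.5% + 2,201 × $3.51 = $55,689.04.
Line 3 (3145.51.61, Lorena, 2,608 units, $10,797.12):
Base rate for 3145.51.61 is 14.5% + $3.36/unit.
Duty = $10,797.12 × 14.5% + 2,608 × $3.36 = $10,328.46.
Total = $14,683.83 + $55,689.04 + $10,328.46 = $80,701.33.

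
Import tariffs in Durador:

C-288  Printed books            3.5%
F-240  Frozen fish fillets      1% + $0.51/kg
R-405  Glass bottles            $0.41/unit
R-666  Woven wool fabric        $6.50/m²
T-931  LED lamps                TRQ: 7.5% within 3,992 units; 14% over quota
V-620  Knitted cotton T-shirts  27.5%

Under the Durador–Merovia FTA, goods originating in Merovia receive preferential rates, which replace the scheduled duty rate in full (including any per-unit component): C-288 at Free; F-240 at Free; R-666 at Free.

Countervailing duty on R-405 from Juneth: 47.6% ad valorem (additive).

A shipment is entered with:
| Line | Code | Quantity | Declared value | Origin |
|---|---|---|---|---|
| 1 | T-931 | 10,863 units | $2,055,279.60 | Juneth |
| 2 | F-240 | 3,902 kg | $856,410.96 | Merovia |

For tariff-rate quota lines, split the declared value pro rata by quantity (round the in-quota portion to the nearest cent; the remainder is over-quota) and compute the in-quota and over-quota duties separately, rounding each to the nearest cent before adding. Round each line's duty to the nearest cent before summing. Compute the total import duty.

$238,645.53

Line 1 (T-931, Juneth, 10,863 units, $2,055,279.60):
Code T-931 is under a tariff-rate quota (threshold 3,992 units). In-quota: 3,992 units at 7.5%; over-quota: 6,871 units at 14%.
Pro-rata value split: in-quota = $2,055,279.60 × 3,992/10,863 = $755,286.40; over-quota = $2,055,279.60 − $755,286.40 = $1,299,993.20.
In-quota duty = $755,286.40 × 7.5% = $56,646.48. Over-quota duty = $1,299,993.20 × 14% = $181,999.05.
Line duty = $56,646.48 + $181,999.05 = $238,645.53.
Line 2 (F-240, Merovia, 3,902 kg, $856,410.96):
Base rate for F-240 is 1% + $0.51/kg.
Origin Merovia qualifies under the Durador–Merovia agreement and F-240 is covered: preferential rate Free applies instead.
Duty = $856,410.96 × 0% = $0.00.
Total = $238,645.53 + $0.00 = $238,645.53.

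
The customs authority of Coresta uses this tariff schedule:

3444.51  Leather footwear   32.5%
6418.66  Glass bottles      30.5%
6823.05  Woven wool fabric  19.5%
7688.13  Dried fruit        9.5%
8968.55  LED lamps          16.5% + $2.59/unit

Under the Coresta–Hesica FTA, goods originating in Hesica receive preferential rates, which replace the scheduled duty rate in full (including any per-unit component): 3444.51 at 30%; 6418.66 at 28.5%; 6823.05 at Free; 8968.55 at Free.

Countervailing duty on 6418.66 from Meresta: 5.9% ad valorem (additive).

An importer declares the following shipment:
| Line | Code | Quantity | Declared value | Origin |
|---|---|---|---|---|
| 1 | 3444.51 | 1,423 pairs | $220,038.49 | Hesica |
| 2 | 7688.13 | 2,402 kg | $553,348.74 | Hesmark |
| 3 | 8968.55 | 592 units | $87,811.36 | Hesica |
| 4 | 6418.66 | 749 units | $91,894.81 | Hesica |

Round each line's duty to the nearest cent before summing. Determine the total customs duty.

$144,769.70

Line 1 (3444.51, Hesica, 1,423 pairs, $220,038.49):
Base rate for 3444.51 is 32.5%.
Origin Hesica qualifies under the Coresta–Hesica agreement and 3444.51 is covered: preferential rate 30% applies instead.
Duty = $220,038.49 × 30% = $66,011.55.
Line 2 (7688.13, Hesmark, 2,402 kg, $553,348.74):
Base rate for 7688.13 is 9.5%.
Duty = $553,348.74 × 9.5% = $52,568.13.
Line 3 (8968.55, Hesica, 592 units, $87,811.36):
Base rate for 8968.55 is 16.5% + $2.59/unit.
Origin Hesica qualifies under the Coresta–Hesica agreement and 8968.55 is covered: preferential rate Free applies instead.
Duty = $87,811.36 × 0% = $0.00.
Line 4 (6418.66, Hesica, 749 units, $91,894.81):
Base rate for 6418.66 is 30.5%.
Origin Hesica qualifies under the Coresta–Hesica agreement and 6418.66 is covered: preferential rate 28.5% applies instead.
The additional-duty order on 6418.66 targets Meresta, not Hesica; it does not apply.
Duty = $91,894.81 × 28.5% = $26,190.02.
Total = $66,011.55 + $52,568.13 + $0.00 + $26,190.02 = $144,769.70.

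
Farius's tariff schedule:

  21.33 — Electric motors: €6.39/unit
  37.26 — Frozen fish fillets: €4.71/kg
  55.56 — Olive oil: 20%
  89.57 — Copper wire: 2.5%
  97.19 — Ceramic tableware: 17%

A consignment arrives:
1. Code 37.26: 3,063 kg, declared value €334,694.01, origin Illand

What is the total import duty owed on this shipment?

€14,426.73

Line 1 (37.26, Illand, 3,063 kg, €334,694.01):
Base rate for 37.26 is €4.71/kg.
Duty = 3,063 × €4.71 = €14,426.73.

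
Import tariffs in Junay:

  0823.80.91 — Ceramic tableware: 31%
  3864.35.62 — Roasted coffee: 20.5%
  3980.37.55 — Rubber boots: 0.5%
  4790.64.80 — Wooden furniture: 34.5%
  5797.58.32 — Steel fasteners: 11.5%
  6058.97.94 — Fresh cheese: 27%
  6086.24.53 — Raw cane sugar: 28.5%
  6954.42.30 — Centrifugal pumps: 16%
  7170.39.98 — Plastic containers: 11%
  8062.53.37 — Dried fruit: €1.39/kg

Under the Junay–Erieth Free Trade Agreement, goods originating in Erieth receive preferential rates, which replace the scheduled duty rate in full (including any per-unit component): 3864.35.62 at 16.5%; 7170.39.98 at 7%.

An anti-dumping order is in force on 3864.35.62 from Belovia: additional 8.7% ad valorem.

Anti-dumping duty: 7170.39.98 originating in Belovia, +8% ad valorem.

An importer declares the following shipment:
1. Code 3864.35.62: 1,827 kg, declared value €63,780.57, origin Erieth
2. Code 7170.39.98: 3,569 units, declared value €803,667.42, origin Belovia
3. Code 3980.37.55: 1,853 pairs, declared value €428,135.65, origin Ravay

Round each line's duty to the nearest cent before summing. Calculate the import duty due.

Line 1 (3864.35.62, Erieth, 1,827 kg, €63,780.57):
Base rate for 3864.35.62 is 20.5%.
Origin Erieth qualifies under the Junay–Erieth agreement and 3864.35.62 is covered: preferential rate 16.5% applies instead.
The additional-duty order on 3864.35.62 targets Belovia, not Erieth; it does not apply.
Duty = €63,780.57 × 16.5% = €10,523.79.
Line 2 (7170.39.98, Belovia, 3,569 units, €803,667.42):
Base rate for 7170.39.98 is 11%.
7170.39.98 has an FTA preferential rate, but origin Belovia is not Erieth; base rate stands.
Additional duty on 7170.39.98 from Belovia: +8%. Applied ad valorem rate: 11% + 8% = 19%.
Duty = €803,667.42 × 19% = €152,696.81.
Line 3 (3980.37.55, Ravay, 1,853 pairs, €428,135.65):
Base rate for 3980.37.55 is 0.5%.
Duty = €428,135.65 × 0.5% = €2,140.68.
Total = €10,523.79 + €152,696.81 + €2,140.68 = €165,361.28.

€165,361.28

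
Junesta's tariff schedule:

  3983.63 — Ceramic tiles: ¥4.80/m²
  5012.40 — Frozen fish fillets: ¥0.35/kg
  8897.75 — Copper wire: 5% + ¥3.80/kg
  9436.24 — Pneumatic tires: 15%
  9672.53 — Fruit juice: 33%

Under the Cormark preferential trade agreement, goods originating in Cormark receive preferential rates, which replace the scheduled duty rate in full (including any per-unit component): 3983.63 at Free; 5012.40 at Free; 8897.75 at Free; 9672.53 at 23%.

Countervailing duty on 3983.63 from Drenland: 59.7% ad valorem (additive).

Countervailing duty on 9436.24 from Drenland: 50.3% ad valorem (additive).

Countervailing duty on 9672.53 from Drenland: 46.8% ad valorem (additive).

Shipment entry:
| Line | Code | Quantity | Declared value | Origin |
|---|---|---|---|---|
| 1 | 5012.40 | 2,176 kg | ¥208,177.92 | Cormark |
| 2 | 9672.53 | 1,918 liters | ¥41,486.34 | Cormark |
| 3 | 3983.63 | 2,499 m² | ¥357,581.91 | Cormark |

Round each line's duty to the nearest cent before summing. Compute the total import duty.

Line 1 (5012.40, Cormark, 2,176 kg, ¥208,177.92):
Base rate for 5012.40 is ¥0.35/kg.
Origin Cormark qualifies under the Junesta–Cormark agreement and 5012.40 is covered: preferential rate Free applies instead.
Duty = ¥208,177.92 × 0% = ¥0.00.
Line 2 (9672.53, Cormark, 1,918 liters, ¥41,486.34):
Base rate for 9672.53 is 33%.
Origin Cormark qualifies under the Junesta–Cormark agreement and 9672.53 is covered: preferential rate 23% applies instead.
The additional-duty order on 9672.53 targets Drenland, not Cormark; it does not apply.
Duty = ¥41,486.34 × 23% = ¥9,541.86.
Line 3 (3983.63, Cormark, 2,499 m², ¥357,581.91):
Base rate for 3983.63 is ¥4.80/m².
Origin Cormark qualifies under the Junesta–Cormark agreement and 3983.63 is covered: preferential rate Free applies instead.
The additional-duty order on 3983.63 targets Drenland, not Cormark; it does not apply.
Duty = ¥357,581.91 × 0% = ¥0.00.
Total = ¥0.00 + ¥9,541.86 + ¥0.00 = ¥9,541.86.

¥9,541.86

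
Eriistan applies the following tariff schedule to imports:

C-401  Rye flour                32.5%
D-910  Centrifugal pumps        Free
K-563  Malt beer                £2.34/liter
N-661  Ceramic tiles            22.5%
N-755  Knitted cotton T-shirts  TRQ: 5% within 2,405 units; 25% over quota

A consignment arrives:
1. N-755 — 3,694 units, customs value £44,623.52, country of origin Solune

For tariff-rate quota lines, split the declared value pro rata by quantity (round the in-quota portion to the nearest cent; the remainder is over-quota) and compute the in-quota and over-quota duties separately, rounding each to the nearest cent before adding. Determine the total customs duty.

£5,345.40

Line 1 (N-755, Solune, 3,694 units, £44,623.52):
Code N-755 is under a tariff-rate quota (threshold 2,405 units). In-quota: 2,405 units at 5%; over-quota: 1,289 units at 25%.
Pro-rata value split: in-quota = £44,623.52 × 2,405/3,694 = £29,052.40; over-quota = £44,623.52 − £29,052.40 = £15,571.12.
In-quota duty = £29,052.40 × 5% = £1,452.62. Over-quota duty = £15,571.12 × 25% = £3,892.78.
Line duty = £1,452.62 + £3,892.78 = £5,345.40.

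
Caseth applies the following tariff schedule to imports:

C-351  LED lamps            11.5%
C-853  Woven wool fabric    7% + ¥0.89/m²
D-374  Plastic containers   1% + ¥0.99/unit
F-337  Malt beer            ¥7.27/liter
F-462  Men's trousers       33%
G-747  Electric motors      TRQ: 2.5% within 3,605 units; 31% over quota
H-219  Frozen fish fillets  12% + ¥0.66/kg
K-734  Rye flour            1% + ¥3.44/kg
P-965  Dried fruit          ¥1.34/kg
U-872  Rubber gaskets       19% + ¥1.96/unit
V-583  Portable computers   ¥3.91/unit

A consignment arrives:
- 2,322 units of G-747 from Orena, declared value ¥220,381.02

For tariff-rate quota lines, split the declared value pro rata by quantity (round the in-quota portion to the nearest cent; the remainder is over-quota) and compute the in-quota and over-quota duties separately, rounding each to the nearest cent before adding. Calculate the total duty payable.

¥5,509.53

Line 1 (G-747, Orena, 2,322 units, ¥220,381.02):
Code G-747 is under a tariff-rate quota (threshold 3,605 units). Quantity 2,322 units is within the quota, so the in-quota rate 2.5% applies to the full value.
Duty = ¥220,381.02 × 2.5% = ¥5,509.53.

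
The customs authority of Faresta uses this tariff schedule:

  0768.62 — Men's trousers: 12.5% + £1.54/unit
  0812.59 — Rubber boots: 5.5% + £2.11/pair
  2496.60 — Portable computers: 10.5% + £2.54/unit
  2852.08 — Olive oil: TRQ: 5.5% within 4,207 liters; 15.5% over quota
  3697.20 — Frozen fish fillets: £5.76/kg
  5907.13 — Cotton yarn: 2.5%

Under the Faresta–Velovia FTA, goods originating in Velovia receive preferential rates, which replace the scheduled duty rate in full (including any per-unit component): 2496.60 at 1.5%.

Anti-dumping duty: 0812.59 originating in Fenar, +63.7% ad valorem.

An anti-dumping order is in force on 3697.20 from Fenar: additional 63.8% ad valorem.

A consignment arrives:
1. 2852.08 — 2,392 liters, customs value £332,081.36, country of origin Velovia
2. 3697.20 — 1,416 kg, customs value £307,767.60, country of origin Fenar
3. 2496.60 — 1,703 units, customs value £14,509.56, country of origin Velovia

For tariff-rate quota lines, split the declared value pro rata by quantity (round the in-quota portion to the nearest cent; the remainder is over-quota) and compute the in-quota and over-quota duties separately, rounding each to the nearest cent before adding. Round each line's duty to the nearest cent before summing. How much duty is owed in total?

Line 1 (2852.08, Velovia, 2,392 liters, £332,081.36):
Code 2852.08 is under a tariff-rate quota (threshold 4,207 liters). Quantity 2,392 liters is within the quota, so the in-quota rate 5.5% applies to the full value.
Duty = £332,081.36 × 5.5% = £18,264.47.
Line 2 (3697.20, Fenar, 1,416 kg, £307,767.60):
Base rate for 3697.20 is £5.76/kg.
Additional duty on 3697.20 from Fenar: +63.8% ad valorem. Applied ad valorem rate = 63.8%.
Duty = £307,767.60 × 63.8% + 1,416 × £5.76 = £204,511.89.
Line 3 (2496.60, Velovia, 1,703 units, £14,509.56):
Base rate for 2496.60 is 10.5% + £2.54/unit.
Origin Velovia qualifies under the Faresta–Velovia agreement and 2496.60 is covered: preferential rate 1.5% applies instead.
Duty = £14,509.56 × 1.5% = £217.64.
Total = £18,264.47 + £204,511.89 + £217.64 = £222,994.00.

£222,994.00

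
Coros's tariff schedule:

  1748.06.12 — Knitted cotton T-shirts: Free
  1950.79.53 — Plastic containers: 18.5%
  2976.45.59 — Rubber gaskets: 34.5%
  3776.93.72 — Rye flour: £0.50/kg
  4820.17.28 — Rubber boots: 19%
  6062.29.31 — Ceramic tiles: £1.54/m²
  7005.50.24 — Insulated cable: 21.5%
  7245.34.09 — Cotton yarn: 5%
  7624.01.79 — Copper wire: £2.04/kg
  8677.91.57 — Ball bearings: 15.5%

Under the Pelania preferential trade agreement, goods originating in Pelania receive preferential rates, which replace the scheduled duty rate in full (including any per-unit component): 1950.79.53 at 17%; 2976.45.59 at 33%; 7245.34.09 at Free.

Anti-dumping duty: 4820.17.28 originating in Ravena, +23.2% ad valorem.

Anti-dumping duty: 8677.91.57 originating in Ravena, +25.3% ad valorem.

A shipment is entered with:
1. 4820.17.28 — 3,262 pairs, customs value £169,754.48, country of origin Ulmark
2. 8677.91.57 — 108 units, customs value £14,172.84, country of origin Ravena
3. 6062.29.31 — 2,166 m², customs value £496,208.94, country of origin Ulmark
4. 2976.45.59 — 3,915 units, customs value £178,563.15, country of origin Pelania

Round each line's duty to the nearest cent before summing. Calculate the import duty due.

Line 1 (4820.17.28, Ulmark, 3,262 pairs, £169,754.48):
Base rate for 4820.17.28 is 19%.
The additional-duty order on 4820.17.28 targets Ravena, not Ulmark; it does not apply.
Duty = £169,754.48 × 19% = £32,253.35.
Line 2 (8677.91.57, Ravena, 108 units, £14,172.84):
Base rate for 8677.91.57 is 15.5%.
Additional duty on 8677.91.57 from Ravena: +25.3%. Applied ad valorem rate: 15.5% + 25.3% = 40.8%.
Duty = £14,172.84 × 40.8% = £5,782.52.
Line 3 (6062.29.31, Ulmark, 2,166 m², £496,208.94):
Base rate for 6062.29.31 is £1.54/m².
Duty = 2,166 × £1.54 = £3,335.64.
Line 4 (2976.45.59, Pelania, 3,915 units, £178,563.15):
Base rate for 2976.45.59 is 34.5%.
Origin Pelania qualifies under the Coros–Pelania agreement and 2976.45.59 is covered: preferential rate 33% applies instead.
Duty = £178,563.15 × 33% = £58,925.84.
Total = £32,253.35 + £5,782.52 + £3,335.64 + £58,925.84 = £100,297.35.

£100,297.35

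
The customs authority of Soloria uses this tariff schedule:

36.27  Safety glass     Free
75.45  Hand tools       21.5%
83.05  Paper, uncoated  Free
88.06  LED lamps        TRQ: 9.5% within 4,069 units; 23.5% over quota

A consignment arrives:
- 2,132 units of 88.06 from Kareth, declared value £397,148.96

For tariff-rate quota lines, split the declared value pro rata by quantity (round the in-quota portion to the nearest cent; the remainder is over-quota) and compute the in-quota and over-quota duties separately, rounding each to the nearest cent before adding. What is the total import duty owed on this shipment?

£37,729.15

Line 1 (88.06, Kareth, 2,132 units, £397,148.96):
Code 88.06 is under a tariff-rate quota (threshold 4,069 units). Quantity 2,132 units is within the quota, so the in-quota rate 9.5% applies to the full value.
Duty = £397,148.96 × 9.5% = £37,729.15.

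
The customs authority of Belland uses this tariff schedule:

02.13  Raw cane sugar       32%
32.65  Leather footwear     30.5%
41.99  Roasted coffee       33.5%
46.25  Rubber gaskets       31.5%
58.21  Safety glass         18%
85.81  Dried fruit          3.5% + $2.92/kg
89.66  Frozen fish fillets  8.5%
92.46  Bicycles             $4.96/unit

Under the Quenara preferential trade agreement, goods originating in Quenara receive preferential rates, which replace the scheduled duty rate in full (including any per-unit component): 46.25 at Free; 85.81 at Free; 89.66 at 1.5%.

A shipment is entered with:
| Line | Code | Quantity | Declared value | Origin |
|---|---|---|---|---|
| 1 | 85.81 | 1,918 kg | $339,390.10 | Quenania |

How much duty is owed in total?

$17,479.21

Line 1 (85.81, Quenania, 1,918 kg, $339,390.10):
Base rate for 85.81 is 3.5% + $2.92/kg.
85.81 has an FTA preferential rate, but origin Quenania is not Quenara; base rate stands.
Duty = $339,390.10 × 3.5% + 1,918 × $2.92 = $17,479.21.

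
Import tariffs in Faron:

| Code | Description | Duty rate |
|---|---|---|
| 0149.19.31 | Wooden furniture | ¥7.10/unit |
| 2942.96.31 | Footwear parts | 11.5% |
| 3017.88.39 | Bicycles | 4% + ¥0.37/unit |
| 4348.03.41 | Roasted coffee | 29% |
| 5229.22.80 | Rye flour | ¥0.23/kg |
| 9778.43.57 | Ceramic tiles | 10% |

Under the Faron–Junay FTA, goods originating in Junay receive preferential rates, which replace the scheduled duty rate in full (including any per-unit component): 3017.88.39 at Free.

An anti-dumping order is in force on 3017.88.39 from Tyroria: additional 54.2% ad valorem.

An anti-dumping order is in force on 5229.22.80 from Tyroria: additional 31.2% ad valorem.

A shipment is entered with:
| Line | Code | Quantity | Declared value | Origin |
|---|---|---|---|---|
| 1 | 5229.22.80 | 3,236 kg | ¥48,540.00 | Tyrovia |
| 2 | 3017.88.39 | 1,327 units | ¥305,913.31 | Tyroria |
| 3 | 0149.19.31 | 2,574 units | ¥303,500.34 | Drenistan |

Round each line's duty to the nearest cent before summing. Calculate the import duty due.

¥197,552.22

Line 1 (5229.22.80, Tyrovia, 3,236 kg, ¥48,540.00):
Base rate for 5229.22.80 is ¥0.23/kg.
The additional-duty order on 5229.22.80 targets Tyroria, not Tyrovia; it does not apply.
Duty = 3,236 × ¥0.23 = ¥744.28.
Line 2 (3017.88.39, Tyroria, 1,327 units, ¥305,913.31):
Base rate for 3017.88.39 is 4% + ¥0.37/unit.
3017.88.39 has an FTA preferential rate, but origin Tyroria is not Junay; base rate stands.
Additional duty on 3017.88.39 from Tyroria: +54.2%. Applied ad valorem rate: 4% + 54.2% = 58.2%.
Duty = ¥305,913.31 × 58.2% + 1,327 × ¥0.37 = ¥178,532.54.
Line 3 (0149.19.31, Drenistan, 2,574 units, ¥303,500.34):
Base rate for 0149.19.31 is ¥7.10/unit.
Duty = 2,574 × ¥7.10 = ¥18,275.40.
Total = ¥744.28 + ¥178,532.54 + ¥18,275.40 = ¥197,552.22.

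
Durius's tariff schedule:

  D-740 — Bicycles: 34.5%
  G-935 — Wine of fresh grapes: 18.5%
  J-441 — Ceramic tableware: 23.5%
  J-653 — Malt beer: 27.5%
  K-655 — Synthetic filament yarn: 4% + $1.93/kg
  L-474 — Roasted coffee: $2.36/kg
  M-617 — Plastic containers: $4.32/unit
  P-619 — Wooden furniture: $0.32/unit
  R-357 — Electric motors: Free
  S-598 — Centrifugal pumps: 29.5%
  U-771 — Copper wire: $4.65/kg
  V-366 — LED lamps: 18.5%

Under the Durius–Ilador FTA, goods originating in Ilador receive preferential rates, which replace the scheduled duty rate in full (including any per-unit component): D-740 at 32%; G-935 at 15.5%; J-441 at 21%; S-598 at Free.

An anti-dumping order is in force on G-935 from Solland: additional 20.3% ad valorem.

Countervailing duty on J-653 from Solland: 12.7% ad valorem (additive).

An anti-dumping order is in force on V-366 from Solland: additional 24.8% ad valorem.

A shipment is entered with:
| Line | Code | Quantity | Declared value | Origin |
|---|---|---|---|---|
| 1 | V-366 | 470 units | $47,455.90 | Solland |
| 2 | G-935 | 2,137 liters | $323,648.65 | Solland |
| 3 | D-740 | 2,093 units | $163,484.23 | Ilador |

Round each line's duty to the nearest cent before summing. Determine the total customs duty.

Line 1 (V-366, Solland, 470 units, $47,455.90):
Base rate for V-366 is 18.5%.
Additional duty on V-366 from Solland: +24.8%. Applied ad valorem rate: 18.5% + 24.8% = 43.3%.
Duty = $47,455.90 × 43.3% = $20,548.40.
Line 2 (G-935, Solland, 2,137 liters, $323,648.65):
Base rate for G-935 is 18.5%.
G-935 has an FTA preferential rate, but origin Solland is not Ilador; base rate stands.
Additional duty on G-935 from Solland: +20.3%. Applied ad valorem rate: 18.5% + 20.3% = 38.8%.
Duty = $323,648.65 × 38.8% = $125,575.68.
Line 3 (D-740, Ilador, 2,093 units, $163,484.23):
Base rate for D-740 is 34.5%.
Origin Ilador qualifies under the Durius–Ilador agreement and D-740 is covered: preferential rate 32% applies instead.
Duty = $163,484.23 × 32% = $52,314.95.
Total = $20,548.40 + $125,575.68 + $52,314.95 = $198,439.03.

$198,439.03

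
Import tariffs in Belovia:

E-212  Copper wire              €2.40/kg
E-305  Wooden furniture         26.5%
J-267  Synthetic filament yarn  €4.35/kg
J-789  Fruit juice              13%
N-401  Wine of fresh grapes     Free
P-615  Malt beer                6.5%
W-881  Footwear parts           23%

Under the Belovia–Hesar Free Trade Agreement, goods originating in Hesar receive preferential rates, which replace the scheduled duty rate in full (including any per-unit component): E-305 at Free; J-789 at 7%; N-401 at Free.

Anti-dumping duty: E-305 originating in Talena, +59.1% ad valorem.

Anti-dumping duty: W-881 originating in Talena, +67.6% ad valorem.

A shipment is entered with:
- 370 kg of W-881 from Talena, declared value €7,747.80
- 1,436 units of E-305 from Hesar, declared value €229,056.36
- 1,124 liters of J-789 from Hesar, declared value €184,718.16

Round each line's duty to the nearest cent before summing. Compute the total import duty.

€19,949.78

Line 1 (W-881, Talena, 370 kg, €7,747.80):
Base rate for W-881 is 23%.
Additional duty on W-881 from Talena: +67.6%. Applied ad valorem rate: 23% + 67.6% = 90.6%.
Duty = €7,747.80 × 90.6% = €7,019.51.
Line 2 (E-305, Hesar, 1,436 units, €229,056.36):
Base rate for E-305 is 26.5%.
Origin Hesar qualifies under the Belovia–Hesar agreement and E-305 is covered: preferential rate Free applies instead.
The additional-duty order on E-305 targets Talena, not Hesar; it does not apply.
Duty = €229,056.36 × 0% = €0.00.
Line 3 (J-789, Hesar, 1,124 liters, €184,718.16):
Base rate for J-789 is 13%.
Origin Hesar qualifies under the Belovia–Hesar agreement and J-789 is covered: preferential rate 7% applies instead.
Duty = €184,718.16 × 7% = €12,930.27.
Total = €7,019.51 + €0.00 + €12,930.27 = €19,949.78.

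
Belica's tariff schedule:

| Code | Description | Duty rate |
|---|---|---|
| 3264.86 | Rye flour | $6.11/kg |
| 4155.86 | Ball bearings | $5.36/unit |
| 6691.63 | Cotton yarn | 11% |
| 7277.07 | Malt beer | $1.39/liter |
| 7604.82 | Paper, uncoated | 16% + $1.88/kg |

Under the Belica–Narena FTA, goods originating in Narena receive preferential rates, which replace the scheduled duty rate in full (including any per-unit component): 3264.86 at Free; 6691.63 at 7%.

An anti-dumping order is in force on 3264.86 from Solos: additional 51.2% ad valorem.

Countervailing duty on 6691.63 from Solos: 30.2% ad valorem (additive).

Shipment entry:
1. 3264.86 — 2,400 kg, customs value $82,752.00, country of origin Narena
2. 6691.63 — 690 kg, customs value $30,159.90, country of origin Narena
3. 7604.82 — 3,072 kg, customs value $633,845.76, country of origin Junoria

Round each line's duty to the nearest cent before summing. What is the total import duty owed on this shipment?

$109,301.87

Line 1 (3264.86, Narena, 2,400 kg, $82,752.00):
Base rate for 3264.86 is $6.11/kg.
Origin Narena qualifies under the Belica–Narena agreement and 3264.86 is covered: preferential rate Free applies instead.
The additional-duty order on 3264.86 targets Solos, not Narena; it does not apply.
Duty = $82,752.00 × 0% = $0.00.
Line 2 (6691.63, Narena, 690 kg, $30,159.90):
Base rate for 6691.63 is 11%.
Origin Narena qualifies under the Belica–Narena agreement and 6691.63 is covered: preferential rate 7% applies instead.
The additional-duty order on 6691.63 targets Solos, not Narena; it does not apply.
Duty = $30,159.90 × 7% = $2,111.19.
Line 3 (7604.82, Junoria, 3,072 kg, $633,845.76):
Base rate for 7604.82 is 16% + $1.88/kg.
Duty = $633,845.76 × 16% + 3,072 × $1.88 = $107,190.68.
Total = $0.00 + $2,111.19 + $107,190.68 = $109,301.87.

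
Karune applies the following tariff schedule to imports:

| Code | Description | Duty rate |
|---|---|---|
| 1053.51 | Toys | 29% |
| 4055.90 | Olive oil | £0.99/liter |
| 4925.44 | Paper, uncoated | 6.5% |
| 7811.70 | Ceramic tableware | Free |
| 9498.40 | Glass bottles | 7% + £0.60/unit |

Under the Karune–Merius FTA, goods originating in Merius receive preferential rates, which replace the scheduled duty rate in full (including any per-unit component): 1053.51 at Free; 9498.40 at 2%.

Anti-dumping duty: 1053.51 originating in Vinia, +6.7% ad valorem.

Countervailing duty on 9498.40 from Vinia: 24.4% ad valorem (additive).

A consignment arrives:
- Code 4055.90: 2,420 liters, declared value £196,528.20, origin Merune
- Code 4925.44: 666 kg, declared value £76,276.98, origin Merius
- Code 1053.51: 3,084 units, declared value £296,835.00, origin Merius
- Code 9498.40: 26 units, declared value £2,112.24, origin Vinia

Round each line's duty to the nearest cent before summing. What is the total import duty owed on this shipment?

£8,032.64

Line 1 (4055.90, Merune, 2,420 liters, £196,528.20):
Base rate for 4055.90 is £0.99/liter.
Duty = 2,420 × £0.99 = £2,395.80.
Line 2 (4925.44, Merius, 666 kg, £76,276.98):
Base rate for 4925.44 is 6.5%.
Origin Merius is the FTA partner but 4925.44 is not on the preference list; base rate stands.
Duty = £76,276.98 × 6.5% = £4,958.00.
Line 3 (1053.51, Merius, 3,084 units, £296,835.00):
Base rate for 1053.51 is 29%.
Origin Merius qualifies under the Karune–Merius agreement and 1053.51 is covered: preferential rate Free applies instead.
The additional-duty order on 1053.51 targets Vinia, not Merius; it does not apply.
Duty = £296,835.00 × 0% = £0.00.
Line 4 (9498.40, Vinia, 26 units, £2,112.24):
Base rate for 9498.40 is 7% + £0.60/unit.
9498.40 has an FTA preferential rate, but origin Vinia is not Merius; base rate stands.
Additional duty on 9498.40 from Vinia: +24.4%. Applied ad valorem rate: 7% + 24.4% = 31.4%.
Duty = £2,112.24 × 31.4% + 26 × £0.60 = £678.84.
Total = £2,395.80 + £4,958.00 + £0.00 + £678.84 = £8,032.64.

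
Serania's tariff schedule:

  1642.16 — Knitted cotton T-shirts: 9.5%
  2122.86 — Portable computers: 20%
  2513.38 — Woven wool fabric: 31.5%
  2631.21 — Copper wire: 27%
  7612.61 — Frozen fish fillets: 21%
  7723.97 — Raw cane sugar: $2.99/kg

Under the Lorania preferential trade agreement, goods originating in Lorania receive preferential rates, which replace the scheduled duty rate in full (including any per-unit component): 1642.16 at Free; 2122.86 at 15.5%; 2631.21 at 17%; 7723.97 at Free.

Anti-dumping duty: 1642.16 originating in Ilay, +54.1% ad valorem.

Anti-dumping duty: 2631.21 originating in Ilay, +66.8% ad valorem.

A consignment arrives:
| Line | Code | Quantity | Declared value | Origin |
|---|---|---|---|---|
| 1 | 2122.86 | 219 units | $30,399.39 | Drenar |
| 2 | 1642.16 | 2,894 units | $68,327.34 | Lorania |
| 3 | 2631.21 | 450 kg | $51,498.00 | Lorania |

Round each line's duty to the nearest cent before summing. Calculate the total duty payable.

$14,834.54

Line 1 (2122.86, Drenar, 219 units, $30,399.39):
Base rate for 2122.86 is 20%.
2122.86 has an FTA preferential rate, but origin Drenar is not Lorania; base rate stands.
Duty = $30,399.39 × 20% = $6,079.88.
Line 2 (1642.16, Lorania, 2,894 units, $68,327.34):
Base rate for 1642.16 is 9.5%.
Origin Lorania qualifies under the Serania–Lorania agreement and 1642.16 is covered: preferential rate Free applies instead.
The additional-duty order on 1642.16 targets Ilay, not Lorania; it does not apply.
Duty = $68,327.34 × 0% = $0.00.
Line 3 (2631.21, Lorania, 450 kg, $51,498.00):
Base rate for 2631.21 is 27%.
Origin Lorania qualifies under the Serania–Lorania agreement and 2631.21 is covered: preferential rate 17% applies instead.
The additional-duty order on 2631.21 targets Ilay, not Lorania; it does not apply.
Duty = $51,498.00 × 17% = $8,754.66.
Total = $6,079.88 + $0.00 + $8,754.66 = $14,834.54.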